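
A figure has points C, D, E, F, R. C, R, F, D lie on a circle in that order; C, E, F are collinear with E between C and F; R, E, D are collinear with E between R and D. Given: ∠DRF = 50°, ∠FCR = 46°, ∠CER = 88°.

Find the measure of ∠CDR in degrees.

∠CDR = 38°

1. ∠DCF = 50°  [same arc FD]
2. ∠DEF = 88°  [vertical angles at E]
3. ∠CED = 92°  [linear pair at E on CF]
4. ∠CDR = 38°  [△CED]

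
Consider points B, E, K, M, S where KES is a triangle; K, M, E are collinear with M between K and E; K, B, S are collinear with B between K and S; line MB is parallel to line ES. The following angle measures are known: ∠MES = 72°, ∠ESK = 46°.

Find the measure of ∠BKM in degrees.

∠BKM = 62°

1. ∠KES = 72°  [M on ray EK]
2. ∠EKS = 62°  [△KES]
3. ∠BKM = 62°  [M on KE, B on KS]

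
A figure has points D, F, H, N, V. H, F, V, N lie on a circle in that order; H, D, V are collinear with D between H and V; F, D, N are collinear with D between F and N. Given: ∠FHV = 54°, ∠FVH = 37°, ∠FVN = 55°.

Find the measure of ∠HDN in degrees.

∠HDN = 72°

1. ∠FNV = 54°  [same arc FV]
2. ∠FNH = 37°  [same arc HF]
3. ∠NFV = 71°  [△FVN]
4. ∠NHV = 71°  [same arc VN]
5. ∠HDN = 72°  [△HDN]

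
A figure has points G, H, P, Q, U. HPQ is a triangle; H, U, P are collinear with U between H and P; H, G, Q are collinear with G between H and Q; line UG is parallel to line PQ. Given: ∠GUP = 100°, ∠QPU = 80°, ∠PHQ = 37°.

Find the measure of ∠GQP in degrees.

∠GQP = 63°

1. ∠HPQ = 80°  [U on ray PH]
2. ∠HQP = 63°  [△HPQ]
3. ∠GQP = 63°  [G on ray QH]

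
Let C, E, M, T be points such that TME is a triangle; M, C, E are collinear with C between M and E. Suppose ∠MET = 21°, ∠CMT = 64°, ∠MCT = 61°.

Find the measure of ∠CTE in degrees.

∠CTE = 40°

1. ∠CET = 21°  [C on ray EM]
2. ∠ECT = 119°  [linear pair at C on ME]
3. ∠CTE = 40°  [△TCE]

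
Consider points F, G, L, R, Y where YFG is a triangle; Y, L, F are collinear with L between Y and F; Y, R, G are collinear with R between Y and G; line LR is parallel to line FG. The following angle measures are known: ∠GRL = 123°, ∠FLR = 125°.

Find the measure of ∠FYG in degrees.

∠FYG = 68°

1. ∠LRY = 57°  [linear pair at R on YG]
2. ∠RLY = 55°  [linear pair at L on YF]
3. ∠LYR = 68°  [△YLR]
4. ∠FYG = 68°  [L on YF, R on YG]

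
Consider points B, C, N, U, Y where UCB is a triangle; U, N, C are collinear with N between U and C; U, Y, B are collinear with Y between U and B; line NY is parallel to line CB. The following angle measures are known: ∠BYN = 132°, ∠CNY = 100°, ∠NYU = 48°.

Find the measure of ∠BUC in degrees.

1. ∠UNY = 80°  [linear pair at N on UC]
2. ∠NUY = 52°  [△UNY]
3. ∠BUC = 52°  [N on UC, Y on UB]

∠BUC = 52°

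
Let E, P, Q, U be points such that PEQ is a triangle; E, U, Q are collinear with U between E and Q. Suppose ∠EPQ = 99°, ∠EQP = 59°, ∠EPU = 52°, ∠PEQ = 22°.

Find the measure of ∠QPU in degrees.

1. ∠PQU = 59°  [U on ray QE]
2. ∠PEU = 22°  [U on ray EQ]
3. ∠EUP = 106°  [△PEU]
4. ∠PUQ = 74°  [linear pair at U on EQ]
5. ∠QPU = 47°  [△PUQ]

∠QPU = 47°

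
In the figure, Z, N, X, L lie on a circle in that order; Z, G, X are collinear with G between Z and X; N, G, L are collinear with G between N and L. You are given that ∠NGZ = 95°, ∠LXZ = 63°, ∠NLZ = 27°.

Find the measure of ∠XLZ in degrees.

∠XLZ = 49°

1. ∠LNZ = 63°  [same arc ZL]
2. ∠NXZ = 27°  [same arc ZN]
3. ∠NZX = 22°  [△ZGN]
4. ∠XNZ = 131°  [△ZNX]
5. ∠XLZ = 49°  [cyclic ZNXL, opposite ∠N+∠L]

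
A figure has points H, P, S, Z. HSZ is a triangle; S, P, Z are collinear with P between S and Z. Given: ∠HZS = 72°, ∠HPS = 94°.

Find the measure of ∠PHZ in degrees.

1. ∠HZP = 72°  [P on ray ZS]
2. ∠HPZ = 86°  [linear pair at P on SZ]
3. ∠PHZ = 22°  [△HPZ]

∠PHZ = 22°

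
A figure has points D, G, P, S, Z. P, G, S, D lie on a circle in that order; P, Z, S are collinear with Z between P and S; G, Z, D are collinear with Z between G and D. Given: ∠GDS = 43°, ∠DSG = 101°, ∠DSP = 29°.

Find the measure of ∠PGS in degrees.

∠PGS = 65°

1. ∠DGS = 36°  [△GSD]
2. ∠DPS = 36°  [same arc SD]
3. ∠PDS = 115°  [△PSD]
4. ∠PGS = 65°  [cyclic PGSD, opposite ∠G+∠D]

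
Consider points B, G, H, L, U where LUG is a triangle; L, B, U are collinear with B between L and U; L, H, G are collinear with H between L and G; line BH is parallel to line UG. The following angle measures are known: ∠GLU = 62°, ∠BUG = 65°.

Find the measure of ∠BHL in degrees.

1. ∠GUL = 65°  [B on ray UL]
2. ∠LGU = 53°  [△LUG]
3. ∠BHL = 53°  [BH∥UG, corresponding at H]

∠BHL = 53°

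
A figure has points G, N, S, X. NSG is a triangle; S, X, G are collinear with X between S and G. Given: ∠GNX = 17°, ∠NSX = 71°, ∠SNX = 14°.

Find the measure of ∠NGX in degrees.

1. ∠NXS = 95°  [△NSX]
2. ∠GXN = 85°  [linear pair at X on SG]
3. ∠NGX = 78°  [△NXG]

∠NGX = 78°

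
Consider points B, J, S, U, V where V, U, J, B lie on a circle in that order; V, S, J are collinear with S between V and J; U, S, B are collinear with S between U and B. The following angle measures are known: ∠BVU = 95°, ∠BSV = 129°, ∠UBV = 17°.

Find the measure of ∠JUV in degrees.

∠JUV = 102°

1. ∠BUV = 68°  [△VUB]
2. ∠BVJ = 34°  [△VSB]
3. ∠BJV = 68°  [same arc VB]
4. ∠JBV = 78°  [△VJB]
5. ∠JUV = 102°  [cyclic VUJB, opposite ∠U+∠B]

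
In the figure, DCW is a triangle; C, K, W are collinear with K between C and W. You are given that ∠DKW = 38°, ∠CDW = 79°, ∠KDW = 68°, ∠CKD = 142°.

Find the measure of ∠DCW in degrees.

∠DCW = 27°

1. ∠DWK = 74°  [△DKW]
2. ∠CWD = 74°  [K on ray WC]
3. ∠DCW = 27°  [△DCW]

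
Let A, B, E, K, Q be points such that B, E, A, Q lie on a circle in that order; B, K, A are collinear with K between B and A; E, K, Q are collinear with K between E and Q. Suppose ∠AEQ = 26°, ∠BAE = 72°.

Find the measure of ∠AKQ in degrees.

1. ∠ABQ = 26°  [same arc AQ]
2. ∠BQE = 72°  [same arc BE]
3. ∠BKQ = 82°  [△BKQ]
4. ∠AKQ = 98°  [linear pair at K on BA]

∠AKQ = 98°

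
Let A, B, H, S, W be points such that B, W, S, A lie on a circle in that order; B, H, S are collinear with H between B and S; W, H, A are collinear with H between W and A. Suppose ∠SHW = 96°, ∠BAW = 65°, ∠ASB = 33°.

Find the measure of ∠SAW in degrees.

∠SAW = 63°

1. ∠AHB = 96°  [vertical angles at H]
2. ∠AHS = 84°  [linear pair at H on BS]
3. ∠SAW = 63°  [△SHA]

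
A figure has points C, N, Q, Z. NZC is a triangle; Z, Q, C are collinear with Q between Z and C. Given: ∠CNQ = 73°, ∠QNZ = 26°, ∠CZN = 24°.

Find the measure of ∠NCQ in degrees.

1. ∠NZQ = 24°  [Q on ray ZC]
2. ∠NQZ = 130°  [△NZQ]
3. ∠CQN = 50°  [linear pair at Q on ZC]
4. ∠NCQ = 57°  [△NQC]

∠NCQ = 57°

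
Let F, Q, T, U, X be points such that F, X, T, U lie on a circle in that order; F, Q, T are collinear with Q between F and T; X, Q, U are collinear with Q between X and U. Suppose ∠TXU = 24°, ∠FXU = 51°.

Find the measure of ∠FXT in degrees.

1. ∠TFU = 24°  [same arc TU]
2. ∠FTU = 51°  [same arc FU]
3. ∠FUT = 105°  [△FTU]
4. ∠FXT = 75°  [cyclic FXTU, opposite ∠X+∠U]

∠FXT = 75°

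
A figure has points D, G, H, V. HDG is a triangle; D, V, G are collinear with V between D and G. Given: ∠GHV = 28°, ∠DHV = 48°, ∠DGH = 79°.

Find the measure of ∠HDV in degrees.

∠HDV = 25°

1. ∠HGV = 79°  [V on ray GD]
2. ∠GVH = 73°  [△HVG]
3. ∠DVH = 107°  [linear pair at V on DG]
4. ∠HDV = 25°  [△HDV]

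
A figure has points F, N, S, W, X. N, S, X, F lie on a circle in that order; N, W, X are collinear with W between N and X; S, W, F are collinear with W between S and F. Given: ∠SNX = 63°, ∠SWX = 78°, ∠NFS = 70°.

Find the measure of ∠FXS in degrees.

∠FXS = 85°

1. ∠SFX = 63°  [same arc SX]
2. ∠NXS = 70°  [same arc NS]
3. ∠FSX = 32°  [△SWX]
4. ∠FXS = 85°  [△SXF]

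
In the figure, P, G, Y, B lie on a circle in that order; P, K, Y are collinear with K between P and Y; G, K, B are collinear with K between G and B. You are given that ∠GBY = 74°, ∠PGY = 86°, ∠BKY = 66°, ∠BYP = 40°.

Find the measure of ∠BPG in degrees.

∠BPG = 120°

1. ∠GPY = 74°  [same arc GY]
2. ∠GYP = 20°  [△PGY]
3. ∠BGP = 40°  [same arc PB]
4. ∠GBP = 20°  [same arc PG]
5. ∠BPG = 120°  [△PGB]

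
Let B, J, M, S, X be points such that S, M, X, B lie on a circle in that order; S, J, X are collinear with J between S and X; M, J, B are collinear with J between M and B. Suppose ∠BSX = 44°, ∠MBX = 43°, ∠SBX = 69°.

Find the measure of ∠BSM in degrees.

1. ∠BMX = 44°  [same arc XB]
2. ∠BXM = 93°  [△MXB]
3. ∠BSM = 87°  [cyclic SMXB, opposite ∠S+∠X]

∠BSM = 87°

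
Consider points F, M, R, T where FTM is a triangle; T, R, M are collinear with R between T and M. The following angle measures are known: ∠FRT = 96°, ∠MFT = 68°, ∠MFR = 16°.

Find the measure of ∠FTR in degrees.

1. ∠FRM = 84°  [linear pair at R on TM]
2. ∠FMR = 80°  [△FRM]
3. ∠FMT = 80°  [R on ray MT]
4. ∠FTM = 32°  [△FTM]
5. ∠FTR = 32°  [R on ray TM]

∠FTR = 32°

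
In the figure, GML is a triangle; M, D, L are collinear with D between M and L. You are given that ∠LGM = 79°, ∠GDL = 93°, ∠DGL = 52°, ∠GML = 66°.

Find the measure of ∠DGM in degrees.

1. ∠GDM = 87°  [linear pair at D on ML]
2. ∠DMG = 66°  [D on ray ML]
3. ∠DGM = 27°  [△GMD]

∠DGM = 27°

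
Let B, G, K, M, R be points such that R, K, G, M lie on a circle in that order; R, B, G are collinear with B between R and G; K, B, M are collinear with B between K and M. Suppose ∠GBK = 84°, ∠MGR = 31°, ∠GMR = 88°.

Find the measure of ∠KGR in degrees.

1. ∠KBR = 96°  [linear pair at B on RG]
2. ∠MKR = 31°  [same arc RM]
3. ∠GKR = 92°  [cyclic RKGM, opposite ∠K+∠M]
4. ∠GRK = 53°  [△RBK]
5. ∠KGR = 35°  [△RKG]

∠KGR = 35°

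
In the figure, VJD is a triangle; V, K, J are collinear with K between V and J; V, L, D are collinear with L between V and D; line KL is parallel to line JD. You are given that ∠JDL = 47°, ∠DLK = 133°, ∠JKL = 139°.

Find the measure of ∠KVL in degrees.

∠KVL = 92°

1. ∠KLV = 47°  [linear pair at L on VD]
2. ∠LKV = 41°  [linear pair at K on VJ]
3. ∠KVL = 92°  [△VKL]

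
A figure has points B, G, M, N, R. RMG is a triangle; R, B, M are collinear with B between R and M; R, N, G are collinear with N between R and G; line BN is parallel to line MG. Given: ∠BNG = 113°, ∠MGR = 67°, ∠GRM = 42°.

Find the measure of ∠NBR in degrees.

1. ∠BNR = 67°  [linear pair at N on RG]
2. ∠BRN = 42°  [B on RM, N on RG]
3. ∠NBR = 71°  [△RBN]

∠NBR = 71°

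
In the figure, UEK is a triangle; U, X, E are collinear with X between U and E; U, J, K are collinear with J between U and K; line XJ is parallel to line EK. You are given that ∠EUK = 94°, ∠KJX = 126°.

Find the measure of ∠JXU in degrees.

∠JXU = 32°

1. ∠JUX = 94°  [X on UE, J on UK]
2. ∠UJX = 54°  [linear pair at J on UK]
3. ∠JXU = 32°  [△UXJ]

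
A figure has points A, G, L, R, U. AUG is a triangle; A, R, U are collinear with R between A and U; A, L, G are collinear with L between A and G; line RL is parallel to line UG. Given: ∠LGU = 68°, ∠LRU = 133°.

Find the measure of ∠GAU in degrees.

1. ∠AGU = 68°  [L on ray GA]
2. ∠ARL = 47°  [linear pair at R on AU]
3. ∠ALR = 68°  [RL∥UG, corresponding at L]
4. ∠LAR = 65°  [△ARL]
5. ∠GAU = 65°  [R on AU, L on AG]

∠GAU = 65°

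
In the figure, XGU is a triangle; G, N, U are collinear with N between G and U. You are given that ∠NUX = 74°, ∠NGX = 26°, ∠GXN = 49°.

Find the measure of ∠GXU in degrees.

∠GXU = 80°

1. ∠GUX = 74°  [N on ray UG]
2. ∠UGX = 26°  [N on ray GU]
3. ∠GXU = 80°  [△XGU]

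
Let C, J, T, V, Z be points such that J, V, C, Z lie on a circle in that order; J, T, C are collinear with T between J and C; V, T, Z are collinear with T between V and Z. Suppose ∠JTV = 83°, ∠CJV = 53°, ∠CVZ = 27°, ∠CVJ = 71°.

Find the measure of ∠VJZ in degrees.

1. ∠CZV = 53°  [same arc VC]
2. ∠VCZ = 100°  [△VCZ]
3. ∠VJZ = 80°  [cyclic JVCZ, opposite ∠J+∠C]

∠VJZ = 80°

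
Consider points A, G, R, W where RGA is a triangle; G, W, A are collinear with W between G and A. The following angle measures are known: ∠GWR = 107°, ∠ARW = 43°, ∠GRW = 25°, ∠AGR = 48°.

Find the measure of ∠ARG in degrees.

∠ARG = 68°

1. ∠AWR = 73°  [linear pair at W on GA]
2. ∠RAW = 64°  [△RWA]
3. ∠GAR = 64°  [W on ray AG]
4. ∠ARG = 68°  [△RGA]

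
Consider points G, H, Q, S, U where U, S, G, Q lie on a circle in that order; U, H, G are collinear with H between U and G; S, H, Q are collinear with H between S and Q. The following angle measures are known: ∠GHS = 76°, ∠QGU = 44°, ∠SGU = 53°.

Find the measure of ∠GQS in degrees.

∠GQS = 32°

1. ∠QHU = 76°  [vertical angles at H]
2. ∠GHQ = 104°  [linear pair at H on UG]
3. ∠GQS = 32°  [△GHQ]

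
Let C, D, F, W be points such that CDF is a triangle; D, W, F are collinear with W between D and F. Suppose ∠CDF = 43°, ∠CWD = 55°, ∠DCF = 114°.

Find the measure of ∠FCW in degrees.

∠FCW = 32°

1. ∠CFD = 23°  [△CDF]
2. ∠CWF = 125°  [linear pair at W on DF]
3. ∠CFW = 23°  [W on ray FD]
4. ∠FCW = 32°  [△CWF]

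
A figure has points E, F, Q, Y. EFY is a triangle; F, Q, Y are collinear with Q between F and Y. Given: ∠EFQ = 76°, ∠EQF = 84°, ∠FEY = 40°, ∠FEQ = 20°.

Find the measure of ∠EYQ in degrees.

∠EYQ = 64°

1. ∠EFY = 76°  [Q on ray FY]
2. ∠EYF = 64°  [△EFY]
3. ∠EYQ = 64°  [Q on ray YF]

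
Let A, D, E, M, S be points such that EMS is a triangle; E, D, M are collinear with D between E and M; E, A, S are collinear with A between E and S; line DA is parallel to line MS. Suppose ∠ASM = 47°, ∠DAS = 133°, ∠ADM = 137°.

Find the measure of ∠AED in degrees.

1. ∠DAE = 47°  [linear pair at A on ES]
2. ∠ADE = 43°  [linear pair at D on EM]
3. ∠AED = 90°  [△EDA]

∠AED = 90°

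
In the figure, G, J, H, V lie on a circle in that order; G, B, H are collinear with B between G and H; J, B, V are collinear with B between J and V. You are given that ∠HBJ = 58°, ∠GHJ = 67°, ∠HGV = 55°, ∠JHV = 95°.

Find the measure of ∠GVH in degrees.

∠GVH = 97°

1. ∠GBV = 58°  [vertical angles at B]
2. ∠HJV = 55°  [△JBH]
3. ∠HVJ = 30°  [△JHV]
4. ∠HBV = 122°  [linear pair at B on GH]
5. ∠GHV = 28°  [△HBV]
6. ∠GVH = 97°  [△GHV]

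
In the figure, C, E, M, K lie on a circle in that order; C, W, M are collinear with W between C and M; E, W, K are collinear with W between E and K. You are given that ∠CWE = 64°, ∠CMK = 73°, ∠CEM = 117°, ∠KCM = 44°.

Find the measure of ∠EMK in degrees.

∠EMK = 93°

1. ∠KWM = 64°  [vertical angles at W]
2. ∠EKM = 43°  [△MWK]
3. ∠KEM = 44°  [same arc MK]
4. ∠EMK = 93°  [△EMK]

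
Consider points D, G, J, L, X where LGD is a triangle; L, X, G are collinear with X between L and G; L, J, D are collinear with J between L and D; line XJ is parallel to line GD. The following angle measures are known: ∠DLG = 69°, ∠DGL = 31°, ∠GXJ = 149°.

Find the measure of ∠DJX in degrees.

∠DJX = 100°

1. ∠GDL = 80°  [△LGD]
2. ∠LJX = 80°  [XJ∥GD, corresponding at J]
3. ∠DJX = 100°  [linear pair at J on LD]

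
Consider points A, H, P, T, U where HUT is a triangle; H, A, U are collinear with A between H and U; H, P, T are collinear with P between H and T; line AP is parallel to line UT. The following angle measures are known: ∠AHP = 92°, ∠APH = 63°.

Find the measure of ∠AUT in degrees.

1. ∠HAP = 25°  [△HAP]
2. ∠PAU = 155°  [linear pair at A on HU]
3. ∠AUT = 25°  [AP∥UT, co-interior at U–A]

∠AUT = 25°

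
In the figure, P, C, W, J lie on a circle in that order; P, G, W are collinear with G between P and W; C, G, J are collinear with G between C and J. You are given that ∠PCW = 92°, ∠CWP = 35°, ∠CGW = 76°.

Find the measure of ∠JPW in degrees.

1. ∠CJP = 35°  [same arc PC]
2. ∠JGP = 76°  [vertical angles at G]
3. ∠JPW = 69°  [△PGJ]

∠JPW = 69°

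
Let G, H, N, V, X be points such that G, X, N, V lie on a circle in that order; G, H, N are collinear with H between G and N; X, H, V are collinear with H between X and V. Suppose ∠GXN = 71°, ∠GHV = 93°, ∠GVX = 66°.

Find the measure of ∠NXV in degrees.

∠NXV = 21°

1. ∠NHX = 93°  [vertical angles at H]
2. ∠GNX = 66°  [same arc GX]
3. ∠NXV = 21°  [△XHN]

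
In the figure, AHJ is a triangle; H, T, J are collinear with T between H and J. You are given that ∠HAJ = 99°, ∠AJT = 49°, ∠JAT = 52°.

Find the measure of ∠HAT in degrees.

1. ∠ATJ = 79°  [△ATJ]
2. ∠AJH = 49°  [T on ray JH]
3. ∠ATH = 101°  [linear pair at T on HJ]
4. ∠AHJ = 32°  [△AHJ]
5. ∠AHT = 32°  [T on ray HJ]
6. ∠HAT = 47°  [△AHT]

∠HAT = 47°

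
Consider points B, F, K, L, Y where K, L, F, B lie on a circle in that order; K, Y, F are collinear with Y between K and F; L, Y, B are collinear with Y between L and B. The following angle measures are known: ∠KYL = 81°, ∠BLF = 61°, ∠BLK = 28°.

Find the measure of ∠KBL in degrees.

∠KBL = 20°

1. ∠BYF = 81°  [vertical angles at Y]
2. ∠BKF = 61°  [same arc FB]
3. ∠BYK = 99°  [linear pair at Y on KF]
4. ∠KBL = 20°  [△KYB]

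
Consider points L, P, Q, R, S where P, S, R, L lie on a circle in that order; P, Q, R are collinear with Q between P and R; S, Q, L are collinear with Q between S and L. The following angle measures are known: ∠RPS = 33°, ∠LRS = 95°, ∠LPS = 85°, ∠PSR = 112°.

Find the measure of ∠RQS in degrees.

∠RQS = 93°

1. ∠RLS = 33°  [same arc SR]
2. ∠PRS = 35°  [△PSR]
3. ∠LSR = 52°  [△SRL]
4. ∠RQS = 93°  [△SQR]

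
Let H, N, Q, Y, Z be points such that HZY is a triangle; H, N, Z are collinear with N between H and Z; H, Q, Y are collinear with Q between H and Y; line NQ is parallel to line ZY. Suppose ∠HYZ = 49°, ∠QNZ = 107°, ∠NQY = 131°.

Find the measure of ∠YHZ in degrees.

1. ∠HQN = 49°  [NQ∥ZY, corresponding at Q]
2. ∠HNQ = 73°  [linear pair at N on HZ]
3. ∠NHQ = 58°  [△HNQ]
4. ∠YHZ = 58°  [N on HZ, Q on HY]

∠YHZ = 58°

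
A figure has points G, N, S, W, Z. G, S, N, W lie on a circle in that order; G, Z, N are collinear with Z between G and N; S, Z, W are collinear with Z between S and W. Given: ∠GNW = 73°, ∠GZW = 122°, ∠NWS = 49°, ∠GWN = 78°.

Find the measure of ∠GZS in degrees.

1. ∠GSW = 73°  [same arc GW]
2. ∠NGS = 49°  [same arc SN]
3. ∠GZS = 58°  [△GZS]

∠GZS = 58°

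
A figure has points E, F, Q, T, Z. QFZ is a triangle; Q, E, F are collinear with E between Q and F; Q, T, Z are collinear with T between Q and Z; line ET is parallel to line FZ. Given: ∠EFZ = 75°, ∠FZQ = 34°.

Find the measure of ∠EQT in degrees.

∠EQT = 71°

1. ∠QFZ = 75°  [E on ray FQ]
2. ∠FQZ = 71°  [△QFZ]
3. ∠EQT = 71°  [E on QF, T on QZ]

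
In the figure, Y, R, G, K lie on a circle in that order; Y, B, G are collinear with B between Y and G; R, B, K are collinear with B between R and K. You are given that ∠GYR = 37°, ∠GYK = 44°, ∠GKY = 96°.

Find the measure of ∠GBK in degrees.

∠GBK = 103°

1. ∠GKR = 37°  [same arc RG]
2. ∠KGY = 40°  [△YGK]
3. ∠GBK = 103°  [△GBK]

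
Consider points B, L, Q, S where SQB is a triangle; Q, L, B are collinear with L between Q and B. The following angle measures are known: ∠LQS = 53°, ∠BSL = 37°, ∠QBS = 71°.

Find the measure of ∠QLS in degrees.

∠QLS = 108°

1. ∠LBS = 71°  [L on ray BQ]
2. ∠BLS = 72°  [△SLB]
3. ∠QLS = 108°  [linear pair at L on QB]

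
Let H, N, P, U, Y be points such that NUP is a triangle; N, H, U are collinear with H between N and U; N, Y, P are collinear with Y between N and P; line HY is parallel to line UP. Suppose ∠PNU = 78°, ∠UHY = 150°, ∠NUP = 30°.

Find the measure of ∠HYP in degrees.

∠HYP = 108°

1. ∠NPU = 72°  [△NUP]
2. ∠HYN = 72°  [HY∥UP, corresponding at Y]
3. ∠HYP = 108°  [linear pair at Y on NP]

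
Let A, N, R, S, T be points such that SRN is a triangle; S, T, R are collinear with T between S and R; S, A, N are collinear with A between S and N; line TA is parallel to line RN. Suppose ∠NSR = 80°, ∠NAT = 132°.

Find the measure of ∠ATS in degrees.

∠ATS = 52°

1. ∠AST = 80°  [T on SR, A on SN]
2. ∠SAT = 48°  [linear pair at A on SN]
3. ∠ATS = 52°  [△STA]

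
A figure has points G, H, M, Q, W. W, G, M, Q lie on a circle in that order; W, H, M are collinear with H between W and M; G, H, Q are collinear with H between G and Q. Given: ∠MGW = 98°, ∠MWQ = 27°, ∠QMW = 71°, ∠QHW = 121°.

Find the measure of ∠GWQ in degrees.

∠GWQ = 77°

1. ∠GQW = 32°  [△WHQ]
2. ∠QGW = 71°  [same arc WQ]
3. ∠GWQ = 77°  [△WGQ]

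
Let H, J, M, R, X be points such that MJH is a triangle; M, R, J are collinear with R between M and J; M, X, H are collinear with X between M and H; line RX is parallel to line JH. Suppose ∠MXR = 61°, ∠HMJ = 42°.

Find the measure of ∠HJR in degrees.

∠HJR = 77°

1. ∠JHM = 61°  [RX∥JH, corresponding at X]
2. ∠HJM = 77°  [△MJH]
3. ∠HJR = 77°  [R on ray JM]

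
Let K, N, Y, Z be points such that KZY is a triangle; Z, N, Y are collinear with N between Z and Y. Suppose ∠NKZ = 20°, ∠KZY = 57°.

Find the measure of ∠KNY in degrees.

1. ∠KZN = 57°  [N on ray ZY]
2. ∠KNZ = 103°  [△KZN]
3. ∠KNY = 77°  [linear pair at N on ZY]

∠KNY = 77°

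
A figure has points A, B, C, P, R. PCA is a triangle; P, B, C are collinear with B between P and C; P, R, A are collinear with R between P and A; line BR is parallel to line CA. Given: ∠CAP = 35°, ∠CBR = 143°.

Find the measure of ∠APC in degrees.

1. ∠BRP = 35°  [BR∥CA, corresponding at R]
2. ∠PBR = 37°  [linear pair at B on PC]
3. ∠BPR = 108°  [△PBR]
4. ∠APC = 108°  [B on PC, R on PA]

∠APC = 108°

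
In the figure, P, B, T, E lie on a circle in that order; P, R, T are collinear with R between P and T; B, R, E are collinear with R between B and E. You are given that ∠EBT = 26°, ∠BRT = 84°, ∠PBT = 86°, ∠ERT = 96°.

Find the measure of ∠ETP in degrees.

∠ETP = 60°

1. ∠EPT = 26°  [same arc TE]
2. ∠PET = 94°  [cyclic PBTE, opposite ∠B+∠E]
3. ∠ETP = 60°  [△PTE]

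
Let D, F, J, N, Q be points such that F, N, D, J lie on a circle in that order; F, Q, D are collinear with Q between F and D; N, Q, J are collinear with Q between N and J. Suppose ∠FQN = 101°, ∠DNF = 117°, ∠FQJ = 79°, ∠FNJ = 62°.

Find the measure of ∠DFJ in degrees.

1. ∠DJF = 63°  [cyclic FNDJ, opposite ∠N+∠J]
2. ∠FDJ = 62°  [same arc FJ]
3. ∠DFJ = 55°  [△FDJ]

∠DFJ = 55°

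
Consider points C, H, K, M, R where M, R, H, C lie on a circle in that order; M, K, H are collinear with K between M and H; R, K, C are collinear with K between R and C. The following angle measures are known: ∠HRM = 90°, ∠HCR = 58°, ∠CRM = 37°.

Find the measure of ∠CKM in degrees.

∠CKM = 95°

1. ∠CHM = 37°  [same arc MC]
2. ∠CKH = 85°  [△HKC]
3. ∠CKM = 95°  [linear pair at K on MH]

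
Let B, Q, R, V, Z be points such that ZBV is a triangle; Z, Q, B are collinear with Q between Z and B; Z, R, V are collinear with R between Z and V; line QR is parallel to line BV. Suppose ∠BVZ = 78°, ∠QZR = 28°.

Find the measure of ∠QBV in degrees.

∠QBV = 74°

1. ∠QRZ = 78°  [QR∥BV, corresponding at R]
2. ∠RQZ = 74°  [△ZQR]
3. ∠BQR = 106°  [linear pair at Q on ZB]
4. ∠QBV = 74°  [QR∥BV, co-interior at B–Q]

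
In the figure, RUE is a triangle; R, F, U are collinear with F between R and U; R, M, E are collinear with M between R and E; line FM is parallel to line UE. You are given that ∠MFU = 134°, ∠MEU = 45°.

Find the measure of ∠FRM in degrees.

1. ∠MFR = 46°  [linear pair at F on RU]
2. ∠REU = 45°  [M on ray ER]
3. ∠EUR = 46°  [FM∥UE, corresponding at F]
4. ∠ERU = 89°  [△RUE]
5. ∠FRM = 89°  [F on RU, M on RE]

∠FRM = 89°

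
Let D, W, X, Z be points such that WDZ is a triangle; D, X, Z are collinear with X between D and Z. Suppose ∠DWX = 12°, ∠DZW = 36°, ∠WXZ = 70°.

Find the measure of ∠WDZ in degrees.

1. ∠DXW = 110°  [linear pair at X on DZ]
2. ∠WDX = 58°  [△WDX]
3. ∠WDZ = 58°  [X on ray DZ]

∠WDZ = 58°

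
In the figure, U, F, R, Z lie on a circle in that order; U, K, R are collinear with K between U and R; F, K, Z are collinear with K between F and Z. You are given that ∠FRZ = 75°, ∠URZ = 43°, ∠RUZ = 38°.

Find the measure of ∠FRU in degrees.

∠FRU = 32°

1. ∠FUZ = 105°  [cyclic UFRZ, opposite ∠U+∠R]
2. ∠UFZ = 43°  [same arc UZ]
3. ∠FZU = 32°  [△UFZ]
4. ∠FRU = 32°  [same arc UF]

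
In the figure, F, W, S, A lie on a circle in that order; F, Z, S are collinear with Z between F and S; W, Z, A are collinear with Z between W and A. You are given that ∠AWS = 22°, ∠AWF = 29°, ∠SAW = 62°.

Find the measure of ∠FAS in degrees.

1. ∠AFS = 22°  [same arc SA]
2. ∠ASF = 29°  [same arc FA]
3. ∠FAS = 129°  [△FSA]

∠FAS = 129°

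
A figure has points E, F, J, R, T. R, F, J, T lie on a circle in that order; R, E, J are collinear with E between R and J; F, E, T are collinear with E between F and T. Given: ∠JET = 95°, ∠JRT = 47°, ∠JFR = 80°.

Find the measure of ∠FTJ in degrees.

∠FTJ = 52°

1. ∠JTR = 100°  [cyclic RFJT, opposite ∠F+∠T]
2. ∠RJT = 33°  [△RJT]
3. ∠FTJ = 52°  [△JET]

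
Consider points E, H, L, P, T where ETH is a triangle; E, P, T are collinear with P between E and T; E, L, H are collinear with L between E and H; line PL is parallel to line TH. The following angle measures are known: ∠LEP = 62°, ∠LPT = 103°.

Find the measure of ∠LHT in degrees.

1. ∠EPL = 77°  [linear pair at P on ET]
2. ∠ELP = 41°  [△EPL]
3. ∠HLP = 139°  [linear pair at L on EH]
4. ∠LHT = 41°  [PL∥TH, co-interior at H–L]

∠LHT = 41°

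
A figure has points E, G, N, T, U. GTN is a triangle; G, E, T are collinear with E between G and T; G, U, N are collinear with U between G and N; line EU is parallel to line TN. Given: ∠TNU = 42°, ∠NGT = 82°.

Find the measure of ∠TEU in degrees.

∠TEU = 124°

1. ∠GNT = 42°  [U on ray NG]
2. ∠GTN = 56°  [△GTN]
3. ∠GEU = 56°  [EU∥TN, corresponding at E]
4. ∠TEU = 124°  [linear pair at E on GT]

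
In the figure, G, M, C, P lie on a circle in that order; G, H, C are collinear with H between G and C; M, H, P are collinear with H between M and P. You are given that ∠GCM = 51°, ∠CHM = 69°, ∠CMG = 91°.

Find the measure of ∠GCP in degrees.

1. ∠GPM = 51°  [same arc GM]
2. ∠GHP = 69°  [vertical angles at H]
3. ∠CPG = 89°  [cyclic GMCP, opposite ∠M+∠P]
4. ∠CGP = 60°  [△GHP]
5. ∠GCP = 31°  [△GCP]

∠GCP = 31°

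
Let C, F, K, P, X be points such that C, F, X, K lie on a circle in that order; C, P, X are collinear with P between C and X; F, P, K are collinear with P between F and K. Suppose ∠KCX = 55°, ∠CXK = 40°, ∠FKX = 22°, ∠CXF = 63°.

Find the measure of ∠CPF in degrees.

∠CPF = 118°

1. ∠CFK = 40°  [same arc CK]
2. ∠FCX = 22°  [same arc FX]
3. ∠CPF = 118°  [△CPF]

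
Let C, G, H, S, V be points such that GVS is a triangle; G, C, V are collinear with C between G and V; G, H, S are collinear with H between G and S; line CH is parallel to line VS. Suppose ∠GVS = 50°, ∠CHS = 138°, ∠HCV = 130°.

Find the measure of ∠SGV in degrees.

∠SGV = 88°

1. ∠GCH = 50°  [CH∥VS, corresponding at C]
2. ∠CHG = 42°  [linear pair at H on GS]
3. ∠CGH = 88°  [△GCH]
4. ∠SGV = 88°  [C on GV, H on GS]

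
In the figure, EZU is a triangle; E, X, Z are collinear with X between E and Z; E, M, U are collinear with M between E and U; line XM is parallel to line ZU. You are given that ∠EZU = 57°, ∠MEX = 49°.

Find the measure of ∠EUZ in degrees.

1. ∠EXM = 57°  [XM∥ZU, corresponding at X]
2. ∠EMX = 74°  [△EXM]
3. ∠EUZ = 74°  [XM∥ZU, corresponding at M]

∠EUZ = 74°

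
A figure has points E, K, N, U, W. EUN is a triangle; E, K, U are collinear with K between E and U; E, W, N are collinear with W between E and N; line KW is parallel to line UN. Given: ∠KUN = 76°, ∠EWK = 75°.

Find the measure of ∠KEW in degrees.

∠KEW = 29°

1. ∠EUN = 76°  [K on ray UE]
2. ∠ENU = 75°  [KW∥UN, corresponding at W]
3. ∠NEU = 29°  [△EUN]
4. ∠KEW = 29°  [K on EU, W on EN]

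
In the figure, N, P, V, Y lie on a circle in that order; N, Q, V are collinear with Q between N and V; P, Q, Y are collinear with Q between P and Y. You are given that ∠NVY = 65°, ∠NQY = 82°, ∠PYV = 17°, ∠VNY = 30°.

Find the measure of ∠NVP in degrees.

∠NVP = 68°

1. ∠PQV = 82°  [vertical angles at Q]
2. ∠VPY = 30°  [same arc VY]
3. ∠NVP = 68°  [△PQV]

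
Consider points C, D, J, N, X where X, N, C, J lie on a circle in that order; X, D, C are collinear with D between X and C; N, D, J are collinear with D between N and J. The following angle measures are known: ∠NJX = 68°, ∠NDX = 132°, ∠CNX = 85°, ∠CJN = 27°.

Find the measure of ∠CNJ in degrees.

∠CNJ = 64°

1. ∠NCX = 68°  [same arc XN]
2. ∠CDN = 48°  [linear pair at D on XC]
3. ∠CNJ = 64°  [△NDC]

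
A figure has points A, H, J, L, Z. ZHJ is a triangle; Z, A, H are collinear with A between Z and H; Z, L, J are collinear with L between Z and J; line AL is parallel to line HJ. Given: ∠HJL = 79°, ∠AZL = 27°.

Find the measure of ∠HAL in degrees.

∠HAL = 106°

1. ∠HJZ = 79°  [L on ray JZ]
2. ∠HZJ = 27°  [A on ZH, L on ZJ]
3. ∠JHZ = 74°  [△ZHJ]
4. ∠LAZ = 74°  [AL∥HJ, corresponding at A]
5. ∠HAL = 106°  [linear pair at A on ZH]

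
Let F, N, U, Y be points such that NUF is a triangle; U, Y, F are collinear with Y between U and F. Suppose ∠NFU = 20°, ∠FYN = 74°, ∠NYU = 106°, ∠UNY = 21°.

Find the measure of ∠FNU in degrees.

∠FNU = 107°

1. ∠NUY = 53°  [△NUY]
2. ∠FUN = 53°  [Y on ray UF]
3. ∠FNU = 107°  [△NUF]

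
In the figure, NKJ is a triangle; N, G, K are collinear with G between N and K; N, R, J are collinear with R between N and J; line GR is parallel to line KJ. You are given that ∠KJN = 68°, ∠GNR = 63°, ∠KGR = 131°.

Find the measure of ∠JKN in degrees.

1. ∠GRN = 68°  [GR∥KJ, corresponding at R]
2. ∠NGR = 49°  [△NGR]
3. ∠JKN = 49°  [GR∥KJ, corresponding at G]

∠JKN = 49°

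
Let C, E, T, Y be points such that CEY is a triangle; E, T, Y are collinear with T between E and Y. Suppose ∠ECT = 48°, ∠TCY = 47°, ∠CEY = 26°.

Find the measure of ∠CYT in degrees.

1. ∠CET = 26°  [T on ray EY]
2. ∠CTE = 106°  [△CET]
3. ∠CTY = 74°  [linear pair at T on EY]
4. ∠CYT = 59°  [△CTY]

∠CYT = 59°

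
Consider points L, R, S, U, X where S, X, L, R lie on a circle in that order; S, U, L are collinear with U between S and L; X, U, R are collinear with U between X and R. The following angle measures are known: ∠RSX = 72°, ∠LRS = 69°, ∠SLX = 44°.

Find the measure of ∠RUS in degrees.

∠RUS = 89°

1. ∠LXS = 111°  [cyclic SXLR, opposite ∠X+∠R]
2. ∠SRX = 44°  [same arc SX]
3. ∠LSX = 25°  [△SXL]
4. ∠RXS = 64°  [△SXR]
5. ∠LRX = 25°  [same arc XL]
6. ∠RLS = 64°  [same arc SR]
7. ∠LUR = 91°  [△LUR]
8. ∠RUS = 89°  [linear pair at U on SL]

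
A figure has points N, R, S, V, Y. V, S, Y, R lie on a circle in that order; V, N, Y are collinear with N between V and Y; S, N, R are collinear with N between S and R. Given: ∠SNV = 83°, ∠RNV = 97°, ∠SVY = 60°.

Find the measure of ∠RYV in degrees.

1. ∠RNY = 83°  [vertical angles at N]
2. ∠SRY = 60°  [same arc SY]
3. ∠RYV = 37°  [△YNR]

∠RYV = 37°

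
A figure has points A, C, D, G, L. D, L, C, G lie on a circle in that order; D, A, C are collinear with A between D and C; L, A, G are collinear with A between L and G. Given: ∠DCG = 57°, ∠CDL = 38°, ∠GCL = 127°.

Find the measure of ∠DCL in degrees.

∠DCL = 70°

1. ∠DLG = 57°  [same arc DG]
2. ∠CGL = 38°  [same arc LC]
3. ∠DAL = 85°  [△DAL]
4. ∠CLG = 15°  [△LCG]
5. ∠CAL = 95°  [linear pair at A on DC]
6. ∠DCL = 70°  [△LAC]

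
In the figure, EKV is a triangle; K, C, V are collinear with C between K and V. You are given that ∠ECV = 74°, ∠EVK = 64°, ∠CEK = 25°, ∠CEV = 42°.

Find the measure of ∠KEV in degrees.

∠KEV = 67°

1. ∠ECK = 106°  [linear pair at C on KV]
2. ∠CKE = 49°  [△EKC]
3. ∠EKV = 49°  [C on ray KV]
4. ∠KEV = 67°  [△EKV]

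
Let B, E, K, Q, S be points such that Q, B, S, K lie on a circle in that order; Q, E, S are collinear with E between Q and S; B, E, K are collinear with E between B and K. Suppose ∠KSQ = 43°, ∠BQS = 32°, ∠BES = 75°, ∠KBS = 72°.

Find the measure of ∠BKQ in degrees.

∠BKQ = 33°

1. ∠KEQ = 75°  [vertical angles at E]
2. ∠KQS = 72°  [same arc SK]
3. ∠BKQ = 33°  [△QEK]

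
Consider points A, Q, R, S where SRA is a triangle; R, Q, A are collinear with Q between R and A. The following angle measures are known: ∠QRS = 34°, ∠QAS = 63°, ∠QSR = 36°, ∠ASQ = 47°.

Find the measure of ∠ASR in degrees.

1. ∠ARS = 34°  [Q on ray RA]
2. ∠RAS = 63°  [Q on ray AR]
3. ∠ASR = 83°  [△SRA]

∠ASR = 83°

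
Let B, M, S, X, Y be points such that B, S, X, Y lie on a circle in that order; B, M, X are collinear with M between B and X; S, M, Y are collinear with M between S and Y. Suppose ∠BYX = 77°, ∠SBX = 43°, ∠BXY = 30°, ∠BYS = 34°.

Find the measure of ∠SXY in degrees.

1. ∠XBY = 73°  [△BXY]
2. ∠SYX = 43°  [same arc SX]
3. ∠XSY = 73°  [same arc XY]
4. ∠SXY = 64°  [△SXY]

∠SXY = 64°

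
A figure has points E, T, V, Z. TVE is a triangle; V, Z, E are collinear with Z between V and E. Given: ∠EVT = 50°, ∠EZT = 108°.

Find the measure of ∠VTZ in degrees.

1. ∠TVZ = 50°  [Z on ray VE]
2. ∠TZV = 72°  [linear pair at Z on VE]
3. ∠VTZ = 58°  [△TVZ]

∠VTZ = 58°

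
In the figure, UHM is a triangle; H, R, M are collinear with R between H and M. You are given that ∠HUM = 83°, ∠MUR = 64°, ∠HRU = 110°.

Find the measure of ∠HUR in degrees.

∠HUR = 19°

1. ∠MRU = 70°  [linear pair at R on HM]
2. ∠RMU = 46°  [△URM]
3. ∠HMU = 46°  [R on ray MH]
4. ∠MHU = 51°  [△UHM]
5. ∠RHU = 51°  [R on ray HM]
6. ∠HUR = 19°  [△UHR]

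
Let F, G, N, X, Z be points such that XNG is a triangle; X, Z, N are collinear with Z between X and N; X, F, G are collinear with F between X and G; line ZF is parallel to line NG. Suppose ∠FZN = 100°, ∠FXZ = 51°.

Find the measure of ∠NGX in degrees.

∠NGX = 49°

1. ∠FZX = 80°  [linear pair at Z on XN]
2. ∠XFZ = 49°  [△XZF]
3. ∠NGX = 49°  [ZF∥NG, corresponding at F]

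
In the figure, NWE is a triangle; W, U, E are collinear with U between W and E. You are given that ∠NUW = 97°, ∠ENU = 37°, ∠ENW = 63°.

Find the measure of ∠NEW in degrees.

∠NEW = 60°

1. ∠EUN = 83°  [linear pair at U on WE]
2. ∠NEU = 60°  [△NUE]
3. ∠NEW = 60°  [U on ray EW]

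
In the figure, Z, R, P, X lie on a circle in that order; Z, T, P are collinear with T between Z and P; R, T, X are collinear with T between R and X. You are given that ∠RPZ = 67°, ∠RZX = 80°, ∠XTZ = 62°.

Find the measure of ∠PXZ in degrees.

∠PXZ = 96°

1. ∠RXZ = 67°  [same arc ZR]
2. ∠XRZ = 33°  [△ZRX]
3. ∠PZX = 51°  [△ZTX]
4. ∠XPZ = 33°  [same arc ZX]
5. ∠PXZ = 96°  [△ZPX]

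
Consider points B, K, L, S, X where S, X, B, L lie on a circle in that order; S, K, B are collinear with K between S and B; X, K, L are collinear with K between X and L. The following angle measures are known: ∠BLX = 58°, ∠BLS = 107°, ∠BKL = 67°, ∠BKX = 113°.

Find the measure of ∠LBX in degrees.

∠LBX = 104°

1. ∠LBS = 55°  [△BKL]
2. ∠BSL = 18°  [△SBL]
3. ∠BXL = 18°  [same arc BL]
4. ∠LBX = 104°  [△XBL]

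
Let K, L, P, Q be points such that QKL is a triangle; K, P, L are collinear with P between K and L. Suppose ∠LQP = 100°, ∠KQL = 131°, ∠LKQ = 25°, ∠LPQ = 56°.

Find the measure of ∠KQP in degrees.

1. ∠PKQ = 25°  [P on ray KL]
2. ∠KPQ = 124°  [linear pair at P on KL]
3. ∠KQP = 31°  [△QKP]

∠KQP = 31°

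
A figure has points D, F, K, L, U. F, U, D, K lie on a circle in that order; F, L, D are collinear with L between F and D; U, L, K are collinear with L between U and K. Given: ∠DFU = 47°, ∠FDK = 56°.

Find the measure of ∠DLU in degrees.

1. ∠FUK = 56°  [same arc FK]
2. ∠FLU = 77°  [△FLU]
3. ∠DLU = 103°  [linear pair at L on FD]

∠DLU = 103°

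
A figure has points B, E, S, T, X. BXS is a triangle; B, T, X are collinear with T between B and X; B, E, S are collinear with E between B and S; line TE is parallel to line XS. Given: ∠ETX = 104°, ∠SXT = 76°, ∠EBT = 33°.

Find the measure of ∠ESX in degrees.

1. ∠BXS = 76°  [T on ray XB]
2. ∠SBX = 33°  [T on BX, E on BS]
3. ∠BSX = 71°  [△BXS]
4. ∠ESX = 71°  [E on ray SB]

∠ESX = 71°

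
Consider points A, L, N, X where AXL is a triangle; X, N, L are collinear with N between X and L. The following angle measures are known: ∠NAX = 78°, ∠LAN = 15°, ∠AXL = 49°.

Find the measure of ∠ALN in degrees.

1. ∠AXN = 49°  [N on ray XL]
2. ∠ANX = 53°  [△AXN]
3. ∠ANL = 127°  [linear pair at N on XL]
4. ∠ALN = 38°  [△ANL]

∠ALN = 38°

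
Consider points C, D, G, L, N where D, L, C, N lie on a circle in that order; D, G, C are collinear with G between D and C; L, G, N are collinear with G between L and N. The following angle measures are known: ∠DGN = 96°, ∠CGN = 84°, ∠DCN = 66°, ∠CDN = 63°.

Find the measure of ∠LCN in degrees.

∠LCN = 87°

1. ∠CNL = 30°  [△CGN]
2. ∠CLN = 63°  [same arc CN]
3. ∠LCN = 87°  [△LCN]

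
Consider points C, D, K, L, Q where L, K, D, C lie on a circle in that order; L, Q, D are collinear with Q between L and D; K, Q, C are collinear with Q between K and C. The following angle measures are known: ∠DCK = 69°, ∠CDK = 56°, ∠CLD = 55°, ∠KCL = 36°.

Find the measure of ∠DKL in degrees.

∠DKL = 75°

1. ∠DLK = 69°  [same arc KD]
2. ∠KDL = 36°  [same arc LK]
3. ∠DKL = 75°  [△LKD]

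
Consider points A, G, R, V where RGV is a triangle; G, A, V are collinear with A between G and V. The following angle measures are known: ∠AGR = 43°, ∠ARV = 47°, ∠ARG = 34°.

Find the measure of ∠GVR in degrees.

1. ∠GAR = 103°  [△RGA]
2. ∠RAV = 77°  [linear pair at A on GV]
3. ∠AVR = 56°  [△RAV]
4. ∠GVR = 56°  [A on ray VG]

∠GVR = 56°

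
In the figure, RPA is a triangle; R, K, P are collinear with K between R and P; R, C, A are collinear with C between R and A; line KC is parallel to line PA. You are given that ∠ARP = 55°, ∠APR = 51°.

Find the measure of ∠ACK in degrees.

1. ∠PAR = 74°  [△RPA]
2. ∠KCR = 74°  [KC∥PA, corresponding at C]
3. ∠ACK = 106°  [linear pair at C on RA]

∠ACK = 106°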